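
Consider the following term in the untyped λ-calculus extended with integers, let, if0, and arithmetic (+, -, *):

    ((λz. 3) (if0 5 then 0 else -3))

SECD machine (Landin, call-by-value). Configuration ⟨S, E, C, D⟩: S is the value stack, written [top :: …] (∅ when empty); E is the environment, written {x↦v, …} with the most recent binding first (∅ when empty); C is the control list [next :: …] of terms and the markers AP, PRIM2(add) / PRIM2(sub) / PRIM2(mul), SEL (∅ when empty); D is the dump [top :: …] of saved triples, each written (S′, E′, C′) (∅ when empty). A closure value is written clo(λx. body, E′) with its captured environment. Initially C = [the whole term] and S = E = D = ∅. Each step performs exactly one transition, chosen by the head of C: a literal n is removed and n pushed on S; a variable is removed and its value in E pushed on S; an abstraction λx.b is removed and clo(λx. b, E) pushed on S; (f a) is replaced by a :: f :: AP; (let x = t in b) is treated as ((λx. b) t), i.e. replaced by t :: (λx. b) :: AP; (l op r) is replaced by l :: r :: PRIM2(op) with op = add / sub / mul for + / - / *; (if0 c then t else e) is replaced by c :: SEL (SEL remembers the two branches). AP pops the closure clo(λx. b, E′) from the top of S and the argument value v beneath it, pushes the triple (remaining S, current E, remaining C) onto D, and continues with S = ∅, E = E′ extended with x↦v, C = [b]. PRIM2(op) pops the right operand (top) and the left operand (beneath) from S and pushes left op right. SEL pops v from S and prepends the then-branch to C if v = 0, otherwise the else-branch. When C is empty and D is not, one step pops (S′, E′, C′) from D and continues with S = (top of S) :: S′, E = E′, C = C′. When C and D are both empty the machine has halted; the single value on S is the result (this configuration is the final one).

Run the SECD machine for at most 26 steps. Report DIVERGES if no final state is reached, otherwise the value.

Answer: 3

Machine steps:
0. ⟨S=∅; E=∅; C=[((λz. 3) (if0 5 then 0 else -3))]; D=∅⟩
1. ⟨S=∅; E=∅; C=[(if0 5 then 0 else -3) :: (λz. 3) :: AP]; D=∅⟩
2. ⟨S=∅; E=∅; C=[5 :: SEL :: (λz. 3) :: AP]; D=∅⟩
3. ⟨S=[5]; E=∅; C=[SEL :: (λz. 3) :: AP]; D=∅⟩
4. ⟨S=∅; E=∅; C=[-3 :: (λz. 3) :: AP]; D=∅⟩
5. ⟨S=[-3]; E=∅; C=[(λz. 3) :: AP]; D=∅⟩
6. ⟨S=[clo(λz. 3, ∅) :: -3]; E=∅; C=[AP]; D=∅⟩
7. ⟨S=∅; E={z↦-3}; C=[3]; D=[(∅, ∅, ∅)]⟩
8. ⟨S=[3]; E={z↦-3}; C=∅; D=[(∅, ∅, ∅)]⟩
9. ⟨S=[3]; E=∅; C=∅; D=∅⟩
→ final value 3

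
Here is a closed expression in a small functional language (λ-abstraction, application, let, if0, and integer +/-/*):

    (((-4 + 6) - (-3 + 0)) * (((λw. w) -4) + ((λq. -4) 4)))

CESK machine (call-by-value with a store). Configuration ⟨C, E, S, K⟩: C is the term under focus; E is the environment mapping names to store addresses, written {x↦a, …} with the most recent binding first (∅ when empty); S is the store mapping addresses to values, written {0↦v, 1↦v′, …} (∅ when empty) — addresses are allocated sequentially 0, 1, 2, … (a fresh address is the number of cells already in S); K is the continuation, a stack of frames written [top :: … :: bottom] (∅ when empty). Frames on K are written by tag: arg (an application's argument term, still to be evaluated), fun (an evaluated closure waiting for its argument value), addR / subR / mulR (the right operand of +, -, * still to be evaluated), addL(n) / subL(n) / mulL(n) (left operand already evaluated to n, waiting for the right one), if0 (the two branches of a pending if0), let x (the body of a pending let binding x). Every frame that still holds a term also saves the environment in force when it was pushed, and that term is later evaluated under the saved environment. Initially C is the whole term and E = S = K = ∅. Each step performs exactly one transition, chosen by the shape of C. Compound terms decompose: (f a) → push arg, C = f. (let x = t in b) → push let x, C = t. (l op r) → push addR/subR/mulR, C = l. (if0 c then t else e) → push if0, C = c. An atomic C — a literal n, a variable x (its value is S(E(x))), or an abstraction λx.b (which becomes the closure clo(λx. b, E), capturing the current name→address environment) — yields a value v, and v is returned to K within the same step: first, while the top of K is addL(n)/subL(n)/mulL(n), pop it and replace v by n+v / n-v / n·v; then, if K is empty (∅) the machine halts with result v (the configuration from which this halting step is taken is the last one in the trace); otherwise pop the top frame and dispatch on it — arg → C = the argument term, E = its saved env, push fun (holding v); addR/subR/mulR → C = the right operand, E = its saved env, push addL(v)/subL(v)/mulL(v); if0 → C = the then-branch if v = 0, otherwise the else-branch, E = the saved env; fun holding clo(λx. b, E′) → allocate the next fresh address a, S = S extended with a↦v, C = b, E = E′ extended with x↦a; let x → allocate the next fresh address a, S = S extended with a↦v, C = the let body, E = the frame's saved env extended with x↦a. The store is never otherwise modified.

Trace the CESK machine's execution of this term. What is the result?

Answer: -40

Derivation:
t=0: [C=(((-4 + 6) - (-3 + 0)) * (((λw. w) -4) + ((λq. -4) 4))) | E=∅ | S=∅ | K=∅]
t=1: [C=((-4 + 6) - (-3 + 0)) | E=∅ | S=∅ | K=[mulR]]
t=2: [C=(-4 + 6) | E=∅ | S=∅ | K=[subR :: mulR]]
t=3: [C=-4 | E=∅ | S=∅ | K=[addR :: subR :: mulR]]
t=4: [C=6 | E=∅ | S=∅ | K=[addL(-4) :: subR :: mulR]]
t=5: [C=(-3 + 0) | E=∅ | S=∅ | K=[subL(2) :: mulR]]
t=6: [C=-3 | E=∅ | S=∅ | K=[addR :: subL(2) :: mulR]]
t=7: [C=0 | E=∅ | S=∅ | K=[addL(-3) :: subL(2) :: mulR]]
t=8: [C=(((λw. w) -4) + ((λq. -4) 4)) | E=∅ | S=∅ | K=[mulL(5)]]
t=9: [C=((λw. w) -4) | E=∅ | S=∅ | K=[addR :: mulL(5)]]
t=10: [C=(λw. w) | E=∅ | S=∅ | K=[arg :: addR :: mulL(5)]]
t=11: [C=-4 | E=∅ | S=∅ | K=[fun :: addR :: mulL(5)]]
t=12: [C=w | E={w↦0} | S={0↦-4} | K=[addR :: mulL(5)]]
t=13: [C=((λq. -4) 4) | E=∅ | S={0↦-4} | K=[addL(-4) :: mulL(5)]]
t=14: [C=(λq. -4) | E=∅ | S={0↦-4} | K=[arg :: addL(-4) :: mulL(5)]]
t=15: [C=4 | E=∅ | S={0↦-4} | K=[fun :: addL(-4) :: mulL(5)]]
t=16: [C=-4 | E={q↦1} | S={0↦-4, 1↦4} | K=[addL(-4) :: mulL(5)]]
→ final value -40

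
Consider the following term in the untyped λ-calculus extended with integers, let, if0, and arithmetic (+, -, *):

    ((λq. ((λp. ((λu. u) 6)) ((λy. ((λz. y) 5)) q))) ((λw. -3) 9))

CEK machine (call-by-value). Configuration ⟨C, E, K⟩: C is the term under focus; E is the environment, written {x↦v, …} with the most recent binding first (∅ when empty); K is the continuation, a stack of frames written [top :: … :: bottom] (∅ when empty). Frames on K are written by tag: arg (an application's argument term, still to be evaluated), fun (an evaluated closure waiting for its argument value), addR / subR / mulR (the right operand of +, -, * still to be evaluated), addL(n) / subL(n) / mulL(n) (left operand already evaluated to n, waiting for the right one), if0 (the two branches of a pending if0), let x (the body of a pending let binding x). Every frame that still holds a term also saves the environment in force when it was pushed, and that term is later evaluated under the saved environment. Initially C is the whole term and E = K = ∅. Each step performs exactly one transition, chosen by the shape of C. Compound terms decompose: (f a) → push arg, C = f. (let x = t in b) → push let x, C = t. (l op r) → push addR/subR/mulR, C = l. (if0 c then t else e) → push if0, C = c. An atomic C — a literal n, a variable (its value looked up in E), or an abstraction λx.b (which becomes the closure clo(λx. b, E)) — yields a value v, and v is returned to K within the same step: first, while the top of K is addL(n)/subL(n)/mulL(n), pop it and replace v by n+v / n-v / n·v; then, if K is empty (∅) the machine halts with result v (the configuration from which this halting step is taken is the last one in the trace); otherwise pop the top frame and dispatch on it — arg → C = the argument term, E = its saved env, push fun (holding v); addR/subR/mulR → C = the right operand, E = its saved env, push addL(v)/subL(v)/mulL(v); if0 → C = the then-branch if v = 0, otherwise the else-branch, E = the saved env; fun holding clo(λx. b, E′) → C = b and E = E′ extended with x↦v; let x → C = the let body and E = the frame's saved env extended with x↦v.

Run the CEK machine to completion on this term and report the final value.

Answer: 6

Machine steps:
t=0: <C=((λq. ((λp. ((λu. u) 6)) ((λy. ((λz. y) 5)) q))) ((λw. -3) 9)), E=∅, K=∅>
t=1: <C=(λq. ((λp. ((λu. u) 6)) ((λy. ((λz. y) 5)) q))), E=∅, K=[arg]>
t=2: <C=((λw. -3) 9), E=∅, K=[fun]>
t=3: <C=(λw. -3), E=∅, K=[arg :: fun]>
t=4: <C=9, E=∅, K=[fun :: fun]>
t=5: <C=-3, E={w↦9}, K=[fun]>
t=6: <C=((λp. ((λu. u) 6)) ((λy. ((λz. y) 5)) q)), E={q↦-3}, K=∅>
t=7: <C=(λp. ((λu. u) 6)), E={q↦-3}, K=[arg]>
t=8: <C=((λy. ((λz. y) 5)) q), E={q↦-3}, K=[fun]>
t=9: <C=(λy. ((λz. y) 5)), E={q↦-3}, K=[arg :: fun]>
t=10: <C=q, E={q↦-3}, K=[fun :: fun]>
t=11: <C=((λz. y) 5), E={y↦-3, q↦-3}, K=[fun]>
t=12: <C=(λz. y), E={y↦-3, q↦-3}, K=[arg :: fun]>
t=13: <C=5, E={y↦-3, q↦-3}, K=[fun :: fun]>
t=14: <C=y, E={z↦5, y↦-3, q↦-3}, K=[fun]>
t=15: <C=((λu. u) 6), E={p↦-3, q↦-3}, K=∅>
t=16: <C=(λu. u), E={p↦-3, q↦-3}, K=[arg]>
t=17: <C=6, E={p↦-3, q↦-3}, K=[fun]>
t=18: <C=u, E={u↦6, p↦-3, q↦-3}, K=∅>
→ final value 6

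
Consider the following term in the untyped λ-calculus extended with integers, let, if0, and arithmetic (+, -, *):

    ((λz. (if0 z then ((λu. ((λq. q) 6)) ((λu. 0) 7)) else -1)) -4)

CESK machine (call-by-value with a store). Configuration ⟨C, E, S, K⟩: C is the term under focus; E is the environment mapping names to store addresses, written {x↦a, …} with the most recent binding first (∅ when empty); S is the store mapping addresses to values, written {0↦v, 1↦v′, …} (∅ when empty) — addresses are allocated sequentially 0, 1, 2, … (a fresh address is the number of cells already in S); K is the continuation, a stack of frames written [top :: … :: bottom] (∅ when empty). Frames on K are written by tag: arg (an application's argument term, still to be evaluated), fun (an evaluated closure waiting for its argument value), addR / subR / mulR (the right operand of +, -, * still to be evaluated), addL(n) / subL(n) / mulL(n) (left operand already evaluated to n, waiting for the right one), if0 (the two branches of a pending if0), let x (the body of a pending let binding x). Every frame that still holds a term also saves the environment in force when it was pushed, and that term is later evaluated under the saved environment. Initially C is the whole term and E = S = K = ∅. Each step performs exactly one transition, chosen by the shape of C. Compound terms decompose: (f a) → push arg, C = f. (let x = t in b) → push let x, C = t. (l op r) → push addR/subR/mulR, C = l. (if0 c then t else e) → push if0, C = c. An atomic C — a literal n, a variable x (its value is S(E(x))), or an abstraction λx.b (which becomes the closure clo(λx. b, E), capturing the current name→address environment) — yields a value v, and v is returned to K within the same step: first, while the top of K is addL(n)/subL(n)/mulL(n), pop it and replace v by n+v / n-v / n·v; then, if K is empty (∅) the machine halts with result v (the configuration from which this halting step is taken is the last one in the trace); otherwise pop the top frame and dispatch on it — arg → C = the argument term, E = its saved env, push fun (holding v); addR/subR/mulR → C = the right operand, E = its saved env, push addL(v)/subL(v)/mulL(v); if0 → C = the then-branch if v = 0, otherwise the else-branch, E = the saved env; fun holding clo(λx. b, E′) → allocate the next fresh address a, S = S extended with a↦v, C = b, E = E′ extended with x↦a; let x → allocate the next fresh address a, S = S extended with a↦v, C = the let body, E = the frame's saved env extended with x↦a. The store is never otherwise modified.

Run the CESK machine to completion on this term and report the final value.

[0] <C=((λz. (if0 z then ((λu. ((λq. q) 6)) ((λu. 0) 7)) else -1)) -4), E=∅, S=∅, K=∅>
[1] <C=(λz. (if0 z then ((λu. ((λq. q) 6)) ((λu. 0) 7)) else -1)), E=∅, S=∅, K=[arg]>
[2] <C=-4, E=∅, S=∅, K=[fun]>
[3] <C=(if0 z then ((λu. ((λq. q) 6)) ((λu. 0) 7)) else -1), E={z↦0}, S={0↦-4}, K=∅>
[4] <C=z, E={z↦0}, S={0↦-4}, K=[if0]>
[5] <C=-1, E={z↦0}, S={0↦-4}, K=∅>
→ final value -1

Answer: -1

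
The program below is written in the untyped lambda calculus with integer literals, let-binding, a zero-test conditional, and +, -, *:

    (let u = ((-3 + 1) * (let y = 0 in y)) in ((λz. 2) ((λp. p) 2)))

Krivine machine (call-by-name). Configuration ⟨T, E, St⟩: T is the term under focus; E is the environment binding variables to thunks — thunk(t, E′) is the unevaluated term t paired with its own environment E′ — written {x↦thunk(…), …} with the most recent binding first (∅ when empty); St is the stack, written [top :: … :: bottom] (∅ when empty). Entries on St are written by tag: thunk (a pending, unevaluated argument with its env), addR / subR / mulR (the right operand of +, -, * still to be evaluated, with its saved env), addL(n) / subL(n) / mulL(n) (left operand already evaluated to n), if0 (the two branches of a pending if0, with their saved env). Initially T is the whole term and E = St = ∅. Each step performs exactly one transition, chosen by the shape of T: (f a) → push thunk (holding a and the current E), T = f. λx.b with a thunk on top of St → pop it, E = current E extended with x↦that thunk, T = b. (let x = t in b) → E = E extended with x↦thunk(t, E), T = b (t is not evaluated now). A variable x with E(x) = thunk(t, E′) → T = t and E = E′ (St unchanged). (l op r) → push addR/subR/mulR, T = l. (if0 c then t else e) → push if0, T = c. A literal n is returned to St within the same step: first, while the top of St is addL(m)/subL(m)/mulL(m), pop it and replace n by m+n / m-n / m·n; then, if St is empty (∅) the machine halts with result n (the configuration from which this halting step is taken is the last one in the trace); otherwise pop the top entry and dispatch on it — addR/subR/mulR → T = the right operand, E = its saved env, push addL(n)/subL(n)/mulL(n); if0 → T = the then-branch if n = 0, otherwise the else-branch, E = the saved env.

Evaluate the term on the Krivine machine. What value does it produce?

Answer: 2

Machine steps:
step 0: ⟨T=(let u = ((-3 + 1) * (let y = 0 in y)) in ((λz. 2) ((λp. p) 2))); E=∅; St=∅⟩
step 1: ⟨T=((λz. 2) ((λp. p) 2)); E={u↦thunk(((-3 + 1) * (let y = 0 in y)), ∅)}; St=∅⟩
step 2: ⟨T=(λz. 2); E={u↦thunk(((-3 + 1) * (let y = 0 in y)), ∅)}; St=[thunk]⟩
step 3: ⟨T=2; E={z↦thunk(((λp. p) 2), {u↦thunk(((-3 + 1) * (let y = 0 in y)), ∅)}), u↦thunk(((-3 + 1) * (let y = 0 in y)), ∅)}; St=∅⟩
→ final value 2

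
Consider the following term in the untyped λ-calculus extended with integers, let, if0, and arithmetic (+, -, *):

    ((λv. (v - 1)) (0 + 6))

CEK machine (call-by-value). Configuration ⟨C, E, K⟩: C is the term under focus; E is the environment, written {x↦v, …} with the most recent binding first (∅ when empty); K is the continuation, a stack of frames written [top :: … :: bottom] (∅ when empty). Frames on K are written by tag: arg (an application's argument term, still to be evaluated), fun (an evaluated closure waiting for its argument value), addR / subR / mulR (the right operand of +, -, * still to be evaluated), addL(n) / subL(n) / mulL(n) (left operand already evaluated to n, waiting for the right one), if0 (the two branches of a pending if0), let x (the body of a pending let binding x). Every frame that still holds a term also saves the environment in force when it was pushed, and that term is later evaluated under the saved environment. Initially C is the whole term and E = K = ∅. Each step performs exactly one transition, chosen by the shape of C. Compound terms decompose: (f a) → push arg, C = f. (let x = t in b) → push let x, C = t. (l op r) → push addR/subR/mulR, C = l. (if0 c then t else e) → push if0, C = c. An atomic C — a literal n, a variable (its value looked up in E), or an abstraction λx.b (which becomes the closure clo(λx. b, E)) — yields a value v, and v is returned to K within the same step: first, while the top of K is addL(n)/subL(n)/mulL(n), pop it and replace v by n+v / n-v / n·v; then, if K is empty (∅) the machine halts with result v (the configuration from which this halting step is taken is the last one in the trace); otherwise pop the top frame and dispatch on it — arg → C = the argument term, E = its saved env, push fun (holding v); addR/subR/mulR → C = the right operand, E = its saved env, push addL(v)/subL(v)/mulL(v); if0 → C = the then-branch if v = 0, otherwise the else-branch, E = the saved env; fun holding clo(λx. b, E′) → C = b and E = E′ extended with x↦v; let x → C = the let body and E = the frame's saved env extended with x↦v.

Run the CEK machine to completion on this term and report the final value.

Answer: 5

Machine steps:
step 0: <C=((λv. (v - 1)) (0 + 6)), E=∅, K=∅>
step 1: <C=(λv. (v - 1)), E=∅, K=[arg]>
step 2: <C=(0 + 6), E=∅, K=[fun]>
step 3: <C=0, E=∅, K=[addR :: fun]>
step 4: <C=6, E=∅, K=[addL(0) :: fun]>
step 5: <C=(v - 1), E={v↦6}, K=∅>
step 6: <C=v, E={v↦6}, K=[subR]>
step 7: <C=1, E={v↦6}, K=[subL(6)]>
→ final value 5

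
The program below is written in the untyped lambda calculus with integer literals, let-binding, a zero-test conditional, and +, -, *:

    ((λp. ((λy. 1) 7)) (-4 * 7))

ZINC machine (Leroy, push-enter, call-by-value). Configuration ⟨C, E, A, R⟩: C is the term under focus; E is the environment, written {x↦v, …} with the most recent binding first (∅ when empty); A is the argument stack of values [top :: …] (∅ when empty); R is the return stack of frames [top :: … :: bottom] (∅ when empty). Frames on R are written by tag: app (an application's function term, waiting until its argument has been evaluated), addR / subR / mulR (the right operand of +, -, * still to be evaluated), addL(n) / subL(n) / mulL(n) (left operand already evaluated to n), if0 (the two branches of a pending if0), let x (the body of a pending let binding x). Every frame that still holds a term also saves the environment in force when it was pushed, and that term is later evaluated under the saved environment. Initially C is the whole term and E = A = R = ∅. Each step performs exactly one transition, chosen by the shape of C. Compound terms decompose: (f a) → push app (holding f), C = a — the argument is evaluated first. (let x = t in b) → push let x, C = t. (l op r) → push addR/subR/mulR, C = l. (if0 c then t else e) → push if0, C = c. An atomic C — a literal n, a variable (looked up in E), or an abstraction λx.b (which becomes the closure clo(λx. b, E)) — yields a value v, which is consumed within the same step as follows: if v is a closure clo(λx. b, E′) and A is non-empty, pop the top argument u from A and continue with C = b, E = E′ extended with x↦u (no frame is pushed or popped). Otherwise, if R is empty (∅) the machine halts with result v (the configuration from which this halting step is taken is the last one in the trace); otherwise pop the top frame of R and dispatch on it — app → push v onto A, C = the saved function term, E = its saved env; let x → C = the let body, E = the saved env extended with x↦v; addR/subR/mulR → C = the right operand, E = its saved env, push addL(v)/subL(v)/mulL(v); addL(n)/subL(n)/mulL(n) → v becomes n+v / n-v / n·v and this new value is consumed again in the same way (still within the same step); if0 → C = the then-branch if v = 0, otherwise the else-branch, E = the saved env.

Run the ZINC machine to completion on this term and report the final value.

t=0: [C=((λp. ((λy. 1) 7)) (-4 * 7)) | E=∅ | A=∅ | R=∅]
t=1: [C=(-4 * 7) | E=∅ | A=∅ | R=[app]]
t=2: [C=-4 | E=∅ | A=∅ | R=[mulR :: app]]
t=3: [C=7 | E=∅ | A=∅ | R=[mulL(-4) :: app]]
t=4: [C=(λp. ((λy. 1) 7)) | E=∅ | A=[-28] | R=∅]
t=5: [C=((λy. 1) 7) | E={p↦-28} | A=∅ | R=∅]
t=6: [C=7 | E={p↦-28} | A=∅ | R=[app]]
t=7: [C=(λy. 1) | E={p↦-28} | A=[7] | R=∅]
t=8: [C=1 | E={y↦7, p↦-28} | A=∅ | R=∅]
→ final value 1

Answer: 1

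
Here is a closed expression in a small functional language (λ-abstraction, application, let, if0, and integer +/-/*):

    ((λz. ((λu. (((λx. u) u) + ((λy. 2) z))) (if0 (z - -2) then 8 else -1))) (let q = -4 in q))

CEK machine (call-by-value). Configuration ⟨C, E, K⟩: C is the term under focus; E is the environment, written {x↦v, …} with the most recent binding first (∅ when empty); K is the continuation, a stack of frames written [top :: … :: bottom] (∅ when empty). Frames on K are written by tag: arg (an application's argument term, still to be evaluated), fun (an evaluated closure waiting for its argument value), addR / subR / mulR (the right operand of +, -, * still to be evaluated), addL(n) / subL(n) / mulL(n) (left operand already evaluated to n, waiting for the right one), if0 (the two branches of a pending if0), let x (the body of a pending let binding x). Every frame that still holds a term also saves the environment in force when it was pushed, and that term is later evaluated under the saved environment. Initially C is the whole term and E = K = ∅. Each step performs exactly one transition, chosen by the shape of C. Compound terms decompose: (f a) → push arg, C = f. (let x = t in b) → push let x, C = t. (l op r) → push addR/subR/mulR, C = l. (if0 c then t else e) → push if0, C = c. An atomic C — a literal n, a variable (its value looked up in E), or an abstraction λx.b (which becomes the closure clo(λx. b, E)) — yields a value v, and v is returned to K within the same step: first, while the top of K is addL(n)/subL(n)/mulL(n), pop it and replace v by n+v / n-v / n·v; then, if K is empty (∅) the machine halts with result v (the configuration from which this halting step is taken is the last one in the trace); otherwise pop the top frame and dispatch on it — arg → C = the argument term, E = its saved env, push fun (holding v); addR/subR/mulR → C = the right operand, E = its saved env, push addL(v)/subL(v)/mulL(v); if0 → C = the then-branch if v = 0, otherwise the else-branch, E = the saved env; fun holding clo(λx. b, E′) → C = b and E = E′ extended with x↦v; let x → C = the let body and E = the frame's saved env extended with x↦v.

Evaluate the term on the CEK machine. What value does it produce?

step 0: ⟨C=((λz. ((λu. (((λx. u) u) + ((λy. 2) z))) (if0 (z - -2) then 8 else -1))) (let q = -4 in q)); E=∅; K=∅⟩
step 1: ⟨C=(λz. ((λu. (((λx. u) u) + ((λy. 2) z))) (if0 (z - -2) then 8 else -1))); E=∅; K=[arg]⟩
step 2: ⟨C=(let q = -4 in q); E=∅; K=[fun]⟩
step 3: ⟨C=-4; E=∅; K=[let q :: fun]⟩
step 4: ⟨C=q; E={q↦-4}; K=[fun]⟩
step 5: ⟨C=((λu. (((λx. u) u) + ((λy. 2) z))) (if0 (z - -2) then 8 else -1)); E={z↦-4}; K=∅⟩
step 6: ⟨C=(λu. (((λx. u) u) + ((λy. 2) z))); E={z↦-4}; K=[arg]⟩
step 7: ⟨C=(if0 (z - -2) then 8 else -1); E={z↦-4}; K=[fun]⟩
step 8: ⟨C=(z - -2); E={z↦-4}; K=[if0 :: fun]⟩
step 9: ⟨C=z; E={z↦-4}; K=[subR :: if0 :: fun]⟩
step 10: ⟨C=-2; E={z↦-4}; K=[subL(-4) :: if0 :: fun]⟩
step 11: ⟨C=-1; E={z↦-4}; K=[fun]⟩
step 12: ⟨C=(((λx. u) u) + ((λy. 2) z)); E={u↦-1, z↦-4}; K=∅⟩
step 13: ⟨C=((λx. u) u); E={u↦-1, z↦-4}; K=[addR]⟩
step 14: ⟨C=(λx. u); E={u↦-1, z↦-4}; K=[arg :: addR]⟩
step 15: ⟨C=u; E={u↦-1, z↦-4}; K=[fun :: addR]⟩
step 16: ⟨C=u; E={x↦-1, u↦-1, z↦-4}; K=[addR]⟩
step 17: ⟨C=((λy. 2) z); E={u↦-1, z↦-4}; K=[addL(-1)]⟩
step 18: ⟨C=(λy. 2); E={u↦-1, z↦-4}; K=[arg :: addL(-1)]⟩
step 19: ⟨C=z; E={u↦-1, z↦-4}; K=[fun :: addL(-1)]⟩
step 20: ⟨C=2; E={y↦-4, u↦-1, z↦-4}; K=[addL(-1)]⟩
→ final value 1

Answer: 1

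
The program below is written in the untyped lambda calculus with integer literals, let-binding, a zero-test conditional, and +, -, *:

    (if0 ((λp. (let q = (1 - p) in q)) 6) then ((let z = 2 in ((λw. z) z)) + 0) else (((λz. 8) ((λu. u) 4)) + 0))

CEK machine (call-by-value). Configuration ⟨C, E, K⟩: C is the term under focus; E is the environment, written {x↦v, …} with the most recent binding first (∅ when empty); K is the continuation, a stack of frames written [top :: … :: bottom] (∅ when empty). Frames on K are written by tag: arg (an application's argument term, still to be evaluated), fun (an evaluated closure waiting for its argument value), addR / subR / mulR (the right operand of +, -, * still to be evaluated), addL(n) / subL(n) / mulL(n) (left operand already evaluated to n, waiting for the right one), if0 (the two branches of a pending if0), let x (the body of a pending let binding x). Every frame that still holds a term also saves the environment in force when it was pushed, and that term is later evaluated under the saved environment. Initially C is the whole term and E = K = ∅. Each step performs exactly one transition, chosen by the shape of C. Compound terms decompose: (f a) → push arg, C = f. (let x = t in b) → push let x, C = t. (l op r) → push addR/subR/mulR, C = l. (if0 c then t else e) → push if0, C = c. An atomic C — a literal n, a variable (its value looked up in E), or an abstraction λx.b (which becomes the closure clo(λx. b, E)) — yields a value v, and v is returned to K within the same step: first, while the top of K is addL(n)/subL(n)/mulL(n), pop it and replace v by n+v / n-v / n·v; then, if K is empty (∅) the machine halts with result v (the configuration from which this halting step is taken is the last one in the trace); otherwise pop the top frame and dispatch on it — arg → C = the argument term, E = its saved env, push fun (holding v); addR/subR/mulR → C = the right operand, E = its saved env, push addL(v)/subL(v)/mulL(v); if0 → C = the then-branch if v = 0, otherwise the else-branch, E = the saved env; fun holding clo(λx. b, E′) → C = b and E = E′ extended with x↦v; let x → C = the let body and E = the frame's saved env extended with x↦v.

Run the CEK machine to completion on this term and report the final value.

t=0: [C=(if0 ((λp. (let q = (1 - p) in q)) 6) then ((let z = 2 in ((λw. z) z)) + 0) else (((λz. 8) ((λu. u) 4)) + 0)) | E=∅ | K=∅]
t=1: [C=((λp. (let q = (1 - p) in q)) 6) | E=∅ | K=[if0]]
t=2: [C=(λp. (let q = (1 - p) in q)) | E=∅ | K=[arg :: if0]]
t=3: [C=6 | E=∅ | K=[fun :: if0]]
t=4: [C=(let q = (1 - p) in q) | E={p↦6} | K=[if0]]
t=5: [C=(1 - p) | E={p↦6} | K=[let q :: if0]]
t=6: [C=1 | E={p↦6} | K=[subR :: let q :: if0]]
t=7: [C=p | E={p↦6} | K=[subL(1) :: let q :: if0]]
t=8: [C=q | E={q↦-5, p↦6} | K=[if0]]
t=9: [C=(((λz. 8) ((λu. u) 4)) + 0) | E=∅ | K=∅]
t=10: [C=((λz. 8) ((λu. u) 4)) | E=∅ | K=[addR]]
t=11: [C=(λz. 8) | E=∅ | K=[arg :: addR]]
t=12: [C=((λu. u) 4) | E=∅ | K=[fun :: addR]]
t=13: [C=(λu. u) | E=∅ | K=[arg :: fun :: addR]]
t=14: [C=4 | E=∅ | K=[fun :: fun :: addR]]
t=15: [C=u | E={u↦4} | K=[fun :: addR]]
t=16: [C=8 | E={z↦4} | K=[addR]]
t=17: [C=0 | E=∅ | K=[addL(8)]]
→ final value 8

Answer: 8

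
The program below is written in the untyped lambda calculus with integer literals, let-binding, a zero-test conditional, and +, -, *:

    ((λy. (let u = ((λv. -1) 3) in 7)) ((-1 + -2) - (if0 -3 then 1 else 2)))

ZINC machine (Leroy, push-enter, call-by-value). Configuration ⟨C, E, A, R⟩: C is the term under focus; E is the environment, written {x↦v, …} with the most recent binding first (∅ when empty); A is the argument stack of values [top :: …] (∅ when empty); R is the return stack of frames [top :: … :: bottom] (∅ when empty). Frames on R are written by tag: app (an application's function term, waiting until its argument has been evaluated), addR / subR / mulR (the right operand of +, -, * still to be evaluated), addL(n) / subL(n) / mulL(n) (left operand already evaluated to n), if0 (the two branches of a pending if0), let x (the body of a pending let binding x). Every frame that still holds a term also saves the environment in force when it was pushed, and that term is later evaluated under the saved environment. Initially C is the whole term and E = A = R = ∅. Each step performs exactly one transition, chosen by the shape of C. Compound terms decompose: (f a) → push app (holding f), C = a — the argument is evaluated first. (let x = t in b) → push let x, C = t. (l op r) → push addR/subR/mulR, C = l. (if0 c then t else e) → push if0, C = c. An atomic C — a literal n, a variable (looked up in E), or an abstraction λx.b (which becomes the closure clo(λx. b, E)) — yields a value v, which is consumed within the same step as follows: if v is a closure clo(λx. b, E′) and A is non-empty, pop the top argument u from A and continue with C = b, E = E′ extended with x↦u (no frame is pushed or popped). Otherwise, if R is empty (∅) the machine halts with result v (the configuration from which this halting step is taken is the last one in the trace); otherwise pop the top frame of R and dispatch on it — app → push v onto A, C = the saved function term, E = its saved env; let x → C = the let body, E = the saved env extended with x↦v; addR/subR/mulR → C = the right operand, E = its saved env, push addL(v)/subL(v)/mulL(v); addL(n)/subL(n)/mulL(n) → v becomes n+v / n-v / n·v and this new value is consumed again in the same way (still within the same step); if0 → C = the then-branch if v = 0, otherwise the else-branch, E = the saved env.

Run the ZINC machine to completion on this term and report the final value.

Answer: 7

Machine steps:
[0] <C=((λy. (let u = ((λv. -1) 3) in 7)) ((-1 + -2) - (if0 -3 then 1 else 2))), E=∅, A=∅, R=∅>
[1] <C=((-1 + -2) - (if0 -3 then 1 else 2)), E=∅, A=∅, R=[app]>
[2] <C=(-1 + -2), E=∅, A=∅, R=[subR :: app]>
[3] <C=-1, E=∅, A=∅, R=[addR :: subR :: app]>
[4] <C=-2, E=∅, A=∅, R=[addL(-1) :: subR :: app]>
[5] <C=(if0 -3 then 1 else 2), E=∅, A=∅, R=[subL(-3) :: app]>
[6] <C=-3, E=∅, A=∅, R=[if0 :: subL(-3) :: app]>
[7] <C=2, E=∅, A=∅, R=[subL(-3) :: app]>
[8] <C=(λy. (let u = ((λv. -1) 3) in 7)), E=∅, A=[-5], R=∅>
[9] <C=(let u = ((λv. -1) 3) in 7), E={y↦-5}, A=∅, R=∅>
[10] <C=((λv. -1) 3), E={y↦-5}, A=∅, R=[let u]>
[11] <C=3, E={y↦-5}, A=∅, R=[app :: let u]>
[12] <C=(λv. -1), E={y↦-5}, A=[3], R=[let u]>
[13] <C=-1, E={v↦3, y↦-5}, A=∅, R=[let u]>
[14] <C=7, E={u↦-1, y↦-5}, A=∅, R=∅>
→ final value 7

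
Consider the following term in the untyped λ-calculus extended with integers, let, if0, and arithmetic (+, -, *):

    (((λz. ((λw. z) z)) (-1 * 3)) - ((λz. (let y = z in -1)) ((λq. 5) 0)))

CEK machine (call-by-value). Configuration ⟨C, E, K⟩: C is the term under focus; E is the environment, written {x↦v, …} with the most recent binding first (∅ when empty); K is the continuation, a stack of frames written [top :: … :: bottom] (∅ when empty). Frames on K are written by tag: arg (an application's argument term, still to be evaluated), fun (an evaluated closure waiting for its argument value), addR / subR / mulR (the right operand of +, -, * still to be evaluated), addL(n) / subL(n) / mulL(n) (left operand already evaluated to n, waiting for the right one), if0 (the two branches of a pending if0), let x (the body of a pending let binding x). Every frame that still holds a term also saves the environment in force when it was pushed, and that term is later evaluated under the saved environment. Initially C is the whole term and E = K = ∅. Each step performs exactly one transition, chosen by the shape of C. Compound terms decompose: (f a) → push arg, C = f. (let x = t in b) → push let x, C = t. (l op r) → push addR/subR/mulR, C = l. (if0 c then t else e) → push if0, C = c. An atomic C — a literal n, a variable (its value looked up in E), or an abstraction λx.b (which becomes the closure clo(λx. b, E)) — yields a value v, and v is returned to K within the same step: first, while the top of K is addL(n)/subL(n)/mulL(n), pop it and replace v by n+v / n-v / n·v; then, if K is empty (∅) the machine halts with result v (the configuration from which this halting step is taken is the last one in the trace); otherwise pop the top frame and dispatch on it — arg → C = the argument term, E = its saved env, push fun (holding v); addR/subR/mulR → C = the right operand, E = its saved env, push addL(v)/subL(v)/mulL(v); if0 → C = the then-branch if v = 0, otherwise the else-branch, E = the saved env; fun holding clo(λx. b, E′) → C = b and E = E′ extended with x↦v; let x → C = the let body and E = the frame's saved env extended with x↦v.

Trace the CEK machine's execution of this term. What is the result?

Answer: -2

Machine steps:
t=0: [C=(((λz. ((λw. z) z)) (-1 * 3)) - ((λz. (let y = z in -1)) ((λq. 5) 0))) | E=∅ | K=∅]
t=1: [C=((λz. ((λw. z) z)) (-1 * 3)) | E=∅ | K=[subR]]
t=2: [C=(λz. ((λw. z) z)) | E=∅ | K=[arg :: subR]]
t=3: [C=(-1 * 3) | E=∅ | K=[fun :: subR]]
t=4: [C=-1 | E=∅ | K=[mulR :: fun :: subR]]
t=5: [C=3 | E=∅ | K=[mulL(-1) :: fun :: subR]]
t=6: [C=((λw. z) z) | E={z↦-3} | K=[subR]]
t=7: [C=(λw. z) | E={z↦-3} | K=[arg :: subR]]
t=8: [C=z | E={z↦-3} | K=[fun :: subR]]
t=9: [C=z | E={w↦-3, z↦-3} | K=[subR]]
t=10: [C=((λz. (let y = z in -1)) ((λq. 5) 0)) | E=∅ | K=[subL(-3)]]
t=11: [C=(λz. (let y = z in -1)) | E=∅ | K=[arg :: subL(-3)]]
t=12: [C=((λq. 5) 0) | E=∅ | K=[fun :: subL(-3)]]
t=13: [C=(λq. 5) | E=∅ | K=[arg :: fun :: subL(-3)]]
t=14: [C=0 | E=∅ | K=[fun :: fun :: subL(-3)]]
t=15: [C=5 | E={q↦0} | K=[fun :: subL(-3)]]
t=16: [C=(let y = z in -1) | E={z↦5} | K=[subL(-3)]]
t=17: [C=z | E={z↦5} | K=[let y :: subL(-3)]]
t=18: [C=-1 | E={y↦5, z↦5} | K=[subL(-3)]]
→ final value -2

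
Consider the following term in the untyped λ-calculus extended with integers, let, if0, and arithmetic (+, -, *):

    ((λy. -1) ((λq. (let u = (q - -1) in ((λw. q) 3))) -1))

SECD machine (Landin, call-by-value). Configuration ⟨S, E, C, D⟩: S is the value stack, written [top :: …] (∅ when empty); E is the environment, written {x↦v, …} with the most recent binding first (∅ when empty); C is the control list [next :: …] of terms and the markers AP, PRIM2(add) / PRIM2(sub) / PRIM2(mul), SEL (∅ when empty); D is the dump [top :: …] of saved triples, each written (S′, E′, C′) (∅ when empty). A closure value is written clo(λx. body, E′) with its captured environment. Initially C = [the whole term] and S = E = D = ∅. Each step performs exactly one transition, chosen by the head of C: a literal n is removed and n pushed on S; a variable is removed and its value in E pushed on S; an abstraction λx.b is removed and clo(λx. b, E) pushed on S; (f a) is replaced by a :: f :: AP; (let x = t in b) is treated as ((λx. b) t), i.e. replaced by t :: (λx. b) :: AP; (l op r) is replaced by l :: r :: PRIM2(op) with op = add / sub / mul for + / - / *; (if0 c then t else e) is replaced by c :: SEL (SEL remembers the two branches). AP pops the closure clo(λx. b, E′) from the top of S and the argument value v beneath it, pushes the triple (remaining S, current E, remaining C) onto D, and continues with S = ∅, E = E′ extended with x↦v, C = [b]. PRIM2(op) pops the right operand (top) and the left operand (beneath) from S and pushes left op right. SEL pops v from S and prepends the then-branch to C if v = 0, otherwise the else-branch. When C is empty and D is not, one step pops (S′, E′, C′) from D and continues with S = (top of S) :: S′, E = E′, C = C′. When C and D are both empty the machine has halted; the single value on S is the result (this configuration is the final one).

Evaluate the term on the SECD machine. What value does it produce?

Answer: -1

Derivation:
t=0: <S=∅, E=∅, C=[((λy. -1) ((λq. (let u = (q - -1) in ((λw. q) 3))) -1))], D=∅>
t=1: <S=∅, E=∅, C=[((λq. (let u = (q - -1) in ((λw. q) 3))) -1) :: (λy. -1) :: AP], D=∅>
t=2: <S=∅, E=∅, C=[-1 :: (λq. (let u = (q - -1) in ((λw. q) 3))) :: AP :: (λy. -1) :: AP], D=∅>
t=3: <S=[-1], E=∅, C=[(λq. (let u = (q - -1) in ((λw. q) 3))) :: AP :: (λy. -1) :: AP], D=∅>
t=4: <S=[clo(λq. (let u = (q - -1) in ((λw. q) 3)), ∅) :: -1], E=∅, C=[AP :: (λy. -1) :: AP], D=∅>
t=5: <S=∅, E={q↦-1}, C=[(let u = (q - -1) in ((λw. q) 3))], D=[(∅, ∅, [(λy. -1) :: AP])]>
t=6: <S=∅, E={q↦-1}, C=[(q - -1) :: (λu. ((λw. q) 3)) :: AP], D=[(∅, ∅, [(λy. -1) :: AP])]>
t=7: <S=∅, E={q↦-1}, C=[q :: -1 :: PRIM2(sub) :: (λu. ((λw. q) 3)) :: AP], D=[(∅, ∅, [(λy. -1) :: AP])]>
t=8: <S=[-1], E={q↦-1}, C=[-1 :: PRIM2(sub) :: (λu. ((λw. q) 3)) :: AP], D=[(∅, ∅, [(λy. -1) :: AP])]>
t=9: <S=[-1 :: -1], E={q↦-1}, C=[PRIM2(sub) :: (λu. ((λw. q) 3)) :: AP], D=[(∅, ∅, [(λy. -1) :: AP])]>
t=10: <S=[0], E={q↦-1}, C=[(λu. ((λw. q) 3)) :: AP], D=[(∅, ∅, [(λy. -1) :: AP])]>
t=11: <S=[clo(λu. ((λw. q) 3), {q↦-1}) :: 0], E={q↦-1}, C=[AP], D=[(∅, ∅, [(λy. -1) :: AP])]>
t=12: <S=∅, E={u↦0, q↦-1}, C=[((λw. q) 3)], D=[(∅, {q↦-1}, ∅) :: (∅, ∅, [(λy. -1) :: AP])]>
t=13: <S=∅, E={u↦0, q↦-1}, C=[3 :: (λw. q) :: AP], D=[(∅, {q↦-1}, ∅) :: (∅, ∅, [(λy. -1) :: AP])]>
t=14: <S=[3], E={u↦0, q↦-1}, C=[(λw. q) :: AP], D=[(∅, {q↦-1}, ∅) :: (∅, ∅, [(λy. -1) :: AP])]>
t=15: <S=[clo(λw. q, {u↦0, q↦-1}) :: 3], E={u↦0, q↦-1}, C=[AP], D=[(∅, {q↦-1}, ∅) :: (∅, ∅, [(λy. -1) :: AP])]>
t=16: <S=∅, E={w↦3, u↦0, q↦-1}, C=[q], D=[(∅, {u↦0, q↦-1}, ∅) :: (∅, {q↦-1}, ∅) :: (∅, ∅, [(λy. -1) :: AP])]>
t=17: <S=[-1], E={w↦3, u↦0, q↦-1}, C=∅, D=[(∅, {u↦0, q↦-1}, ∅) :: (∅, {q↦-1}, ∅) :: (∅, ∅, [(λy. -1) :: AP])]>
t=18: <S=[-1], E={u↦0, q↦-1}, C=∅, D=[(∅, {q↦-1}, ∅) :: (∅, ∅, [(λy. -1) :: AP])]>
t=19: <S=[-1], E={q↦-1}, C=∅, D=[(∅, ∅, [(λy. -1) :: AP])]>
t=20: <S=[-1], E=∅, C=[(λy. -1) :: AP], D=∅>
t=21: <S=[clo(λy. -1, ∅) :: -1], E=∅, C=[AP], D=∅>
t=22: <S=∅, E={y↦-1}, C=[-1], D=[(∅, ∅, ∅)]>
t=23: <S=[-1], E={y↦-1}, C=∅, D=[(∅, ∅, ∅)]>
t=24: <S=[-1], E=∅, C=∅, D=∅>
→ final value -1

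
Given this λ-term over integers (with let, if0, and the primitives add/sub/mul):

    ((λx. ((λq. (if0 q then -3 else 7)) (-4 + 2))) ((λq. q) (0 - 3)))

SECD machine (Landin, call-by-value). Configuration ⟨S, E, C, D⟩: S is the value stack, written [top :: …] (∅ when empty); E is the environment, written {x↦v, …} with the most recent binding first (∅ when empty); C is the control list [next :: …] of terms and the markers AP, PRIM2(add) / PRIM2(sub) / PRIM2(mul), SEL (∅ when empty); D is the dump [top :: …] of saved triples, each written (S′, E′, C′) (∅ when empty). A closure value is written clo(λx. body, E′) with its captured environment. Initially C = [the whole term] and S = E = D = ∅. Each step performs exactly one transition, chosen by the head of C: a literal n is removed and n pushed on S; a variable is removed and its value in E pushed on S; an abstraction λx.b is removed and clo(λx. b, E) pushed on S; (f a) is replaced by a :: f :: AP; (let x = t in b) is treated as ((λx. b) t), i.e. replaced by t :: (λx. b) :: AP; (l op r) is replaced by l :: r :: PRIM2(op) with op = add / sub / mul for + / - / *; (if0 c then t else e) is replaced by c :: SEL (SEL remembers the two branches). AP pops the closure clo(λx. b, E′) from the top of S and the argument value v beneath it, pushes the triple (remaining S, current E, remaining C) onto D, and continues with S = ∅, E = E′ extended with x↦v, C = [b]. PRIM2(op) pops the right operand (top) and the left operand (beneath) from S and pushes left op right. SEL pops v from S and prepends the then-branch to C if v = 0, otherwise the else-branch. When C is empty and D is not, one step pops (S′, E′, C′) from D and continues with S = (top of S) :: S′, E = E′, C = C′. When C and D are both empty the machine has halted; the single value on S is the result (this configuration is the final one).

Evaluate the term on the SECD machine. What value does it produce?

Answer: 7

Machine steps:
step 0: <S=∅, E=∅, C=[((λx. ((λq. (if0 q then -3 else 7)) (-4 + 2))) ((λq. q) (0 - 3)))], D=∅>
step 1: <S=∅, E=∅, C=[((λq. q) (0 - 3)) :: (λx. ((λq. (if0 q then -3 else 7)) (-4 + 2))) :: AP], D=∅>
step 2: <S=∅, E=∅, C=[(0 - 3) :: (λq. q) :: AP :: (λx. ((λq. (if0 q then -3 else 7)) (-4 + 2))) :: AP], D=∅>
step 3: <S=∅, E=∅, C=[0 :: 3 :: PRIM2(sub) :: (λq. q) :: AP :: (λx. ((λq. (if0 q then -3 else 7)) (-4 + 2))) :: AP], D=∅>
step 4: <S=[0], E=∅, C=[3 :: PRIM2(sub) :: (λq. q) :: AP :: (λx. ((λq. (if0 q then -3 else 7)) (-4 + 2))) :: AP], D=∅>
step 5: <S=[3 :: 0], E=∅, C=[PRIM2(sub) :: (λq. q) :: AP :: (λx. ((λq. (if0 q then -3 else 7)) (-4 + 2))) :: AP], D=∅>
step 6: <S=[-3], E=∅, C=[(λq. q) :: AP :: (λx. ((λq. (if0 q then -3 else 7)) (-4 + 2))) :: AP], D=∅>
step 7: <S=[clo(λq. q, ∅) :: -3], E=∅, C=[AP :: (λx. ((λq. (if0 q then -3 else 7)) (-4 + 2))) :: AP], D=∅>
step 8: <S=∅, E={q↦-3}, C=[q], D=[(∅, ∅, [(λx. ((λq. (if0 q then -3 else 7)) (-4 + 2))) :: AP])]>
step 9: <S=[-3], E={q↦-3}, C=∅, D=[(∅, ∅, [(λx. ((λq. (if0 q then -3 else 7)) (-4 + 2))) :: AP])]>
step 10: <S=[-3], E=∅, C=[(λx. ((λq. (if0 q then -3 else 7)) (-4 + 2))) :: AP], D=∅>
step 11: <S=[clo(λx. ((λq. (if0 q then -3 else 7)) (-4 + 2)), ∅) :: -3], E=∅, C=[AP], D=∅>
step 12: <S=∅, E={x↦-3}, C=[((λq. (if0 q then -3 else 7)) (-4 + 2))], D=[(∅, ∅, ∅)]>
step 13: <S=∅, E={x↦-3}, C=[(-4 + 2) :: (λq. (if0 q then -3 else 7)) :: AP], D=[(∅, ∅, ∅)]>
step 14: <S=∅, E={x↦-3}, C=[-4 :: 2 :: PRIM2(add) :: (λq. (if0 q then -3 else 7)) :: AP], D=[(∅, ∅, ∅)]>
step 15: <S=[-4], E={x↦-3}, C=[2 :: PRIM2(add) :: (λq. (if0 q then -3 else 7)) :: AP], D=[(∅, ∅, ∅)]>
step 16: <S=[2 :: -4], E={x↦-3}, C=[PRIM2(add) :: (λq. (if0 q then -3 else 7)) :: AP], D=[(∅, ∅, ∅)]>
step 17: <S=[-2], E={x↦-3}, C=[(λq. (if0 q then -3 else 7)) :: AP], D=[(∅, ∅, ∅)]>
step 18: <S=[clo(λq. (if0 q then -3 else 7), {x↦-3}) :: -2], E={x↦-3}, C=[AP], D=[(∅, ∅, ∅)]>
step 19: <S=∅, E={q↦-2, x↦-3}, C=[(if0 q then -3 else 7)], D=[(∅, {x↦-3}, ∅) :: (∅, ∅, ∅)]>
step 20: <S=∅, E={q↦-2, x↦-3}, C=[q :: SEL], D=[(∅, {x↦-3}, ∅) :: (∅, ∅, ∅)]>
step 21: <S=[-2], E={q↦-2, x↦-3}, C=[SEL], D=[(∅, {x↦-3}, ∅) :: (∅, ∅, ∅)]>
step 22: <S=∅, E={q↦-2, x↦-3}, C=[7], D=[(∅, {x↦-3}, ∅) :: (∅, ∅, ∅)]>
step 23: <S=[7], E={q↦-2, x↦-3}, C=∅, D=[(∅, {x↦-3}, ∅) :: (∅, ∅, ∅)]>
step 24: <S=[7], E={x↦-3}, C=∅, D=[(∅, ∅, ∅)]>
step 25: <S=[7], E=∅, C=∅, D=∅>
→ final value 7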